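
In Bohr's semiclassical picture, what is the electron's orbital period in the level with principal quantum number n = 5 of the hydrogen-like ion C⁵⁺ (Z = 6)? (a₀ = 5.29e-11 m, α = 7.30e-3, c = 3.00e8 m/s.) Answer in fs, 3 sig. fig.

r = n²a₀/Z = 5²·5.29e-11/6 = 2.20e-10 m
v = Zαc/n = 6·0.00730·3.00e8/5 = 2.63e6 m/s
T = 2πr/v = 5.27e-16 s = 0.527 fs

0.527 fs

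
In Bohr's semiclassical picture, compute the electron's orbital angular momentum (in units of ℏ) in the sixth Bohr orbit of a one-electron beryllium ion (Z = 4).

6

L_n = nℏ, so L/ℏ = n = 6.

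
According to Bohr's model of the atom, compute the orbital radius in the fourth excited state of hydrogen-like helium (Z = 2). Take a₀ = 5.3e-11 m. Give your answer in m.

r_n = n²a₀/Z = 5² × 5.3e-11 / 2
    = 25 × 5.3e-11 / 2 = 6.6e-10 m

6.6e-10 m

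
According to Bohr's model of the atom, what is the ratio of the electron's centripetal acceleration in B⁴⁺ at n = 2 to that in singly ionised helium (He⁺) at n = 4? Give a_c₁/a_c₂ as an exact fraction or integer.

250

a_c ∝ Z^3 · n^-4
a_c₁/a_c₂ = (5/2)^3 · (2/4)^-4 = 250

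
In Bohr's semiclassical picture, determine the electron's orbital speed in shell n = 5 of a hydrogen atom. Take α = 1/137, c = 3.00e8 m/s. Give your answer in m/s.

v_n = Zαc/n = 1 × 0.00730 × 3.00e8 / 5
    = 4.38e5 m/s

4.38e5 m/s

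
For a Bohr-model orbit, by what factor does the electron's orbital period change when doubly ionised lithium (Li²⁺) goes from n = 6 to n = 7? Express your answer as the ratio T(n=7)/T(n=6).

343/216

T ∝ Z^-2 · n^3; with Z fixed, T ∝ n^3.
T(n=7)/T(n=6) = (7/6)^3 = 343/216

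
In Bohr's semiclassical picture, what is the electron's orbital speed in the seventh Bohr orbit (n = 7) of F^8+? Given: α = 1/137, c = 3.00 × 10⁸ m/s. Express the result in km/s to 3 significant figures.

v_n = Zαc/n = 9 × 0.00730 × 3.00 × 10⁸ / 7
    = 2820 km/s

2820 km/s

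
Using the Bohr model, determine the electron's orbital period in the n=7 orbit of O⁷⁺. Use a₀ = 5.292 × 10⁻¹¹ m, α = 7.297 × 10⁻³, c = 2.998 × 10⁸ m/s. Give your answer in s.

8.146 × 10⁻¹⁶ s

r = n²a₀/Z = 7²·5.292 × 10⁻¹¹/8 = 3.241 × 10⁻¹⁰ m
v = Zαc/n = 8·0.007297·2.998 × 10⁸/7 = 2.500 × 10⁶ m/s
T = 2πr/v = 8.146 × 10⁻¹⁶ s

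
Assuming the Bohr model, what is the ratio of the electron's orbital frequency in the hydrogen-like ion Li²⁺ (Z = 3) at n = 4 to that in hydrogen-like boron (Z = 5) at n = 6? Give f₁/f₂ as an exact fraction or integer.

243/200

f ∝ Z^2 · n^-3
f₁/f₂ = (3/5)^2 · (4/6)^-3 = 243/200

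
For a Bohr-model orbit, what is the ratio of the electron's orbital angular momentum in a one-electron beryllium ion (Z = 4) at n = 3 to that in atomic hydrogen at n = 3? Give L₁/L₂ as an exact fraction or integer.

1

L = nℏ is independent of Z.
L₁/L₂ = n₁/n₂ = 3/3 = 1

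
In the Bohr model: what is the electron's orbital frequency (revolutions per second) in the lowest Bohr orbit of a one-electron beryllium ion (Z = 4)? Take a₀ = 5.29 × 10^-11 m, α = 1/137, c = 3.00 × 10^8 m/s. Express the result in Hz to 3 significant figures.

1.05 × 10^17 Hz

r = n²a₀/Z = 1.32 × 10^-11 m, v = Zαc/n = 8.76 × 10^6 m/s
f = v/(2πr) = 1.05 × 10^17 Hz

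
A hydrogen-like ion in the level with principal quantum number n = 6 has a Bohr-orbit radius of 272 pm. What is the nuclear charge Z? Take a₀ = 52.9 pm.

7

r_n = n²a₀/Z ⇒ Z = n²a₀/r = 6² × 52.9 / 272 ≈ 7.00
Z = 7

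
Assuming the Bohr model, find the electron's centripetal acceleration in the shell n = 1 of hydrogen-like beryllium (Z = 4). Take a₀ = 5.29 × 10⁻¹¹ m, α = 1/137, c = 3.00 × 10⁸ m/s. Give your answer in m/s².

r = n²a₀/Z = 1.32 × 10⁻¹¹ m, v = Zαc/n = 8.76 × 10⁶ m/s
a = v²/r = (8.76 × 10⁶)² / 1.32 × 10⁻¹¹ = 5.80 × 10²⁴ m/s²

5.80 × 10²⁴ m/s²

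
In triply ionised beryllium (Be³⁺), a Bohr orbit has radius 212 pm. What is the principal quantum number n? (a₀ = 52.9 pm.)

r_n = n²a₀/Z ⇒ n² = rZ/a₀ = 212 × 4 / 52.9 ≈ 16.03
n = 4

4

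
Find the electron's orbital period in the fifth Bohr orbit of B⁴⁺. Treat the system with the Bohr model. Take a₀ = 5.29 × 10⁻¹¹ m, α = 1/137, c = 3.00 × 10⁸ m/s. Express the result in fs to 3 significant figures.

r = n²a₀/Z = 5²·5.29 × 10⁻¹¹/5 = 2.64 × 10⁻¹⁰ m
v = Zαc/n = 5·0.00730·3.00 × 10⁸/5 = 2.19 × 10⁶ m/s
T = 2πr/v = 7.59 × 10⁻¹⁶ s = 0.759 fs

0.759 fs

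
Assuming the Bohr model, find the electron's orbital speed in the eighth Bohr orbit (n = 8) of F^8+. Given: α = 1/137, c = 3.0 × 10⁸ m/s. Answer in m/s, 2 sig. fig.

v_n = Zαc/n = 9 × 0.0073 × 3.0 × 10⁸ / 8
    = 2.5 × 10⁶ m/s

2.5 × 10⁶ m/s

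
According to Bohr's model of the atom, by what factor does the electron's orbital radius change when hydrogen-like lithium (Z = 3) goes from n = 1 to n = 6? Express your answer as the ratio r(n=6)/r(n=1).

r ∝ Z^-1 · n^2; with Z fixed, r ∝ n^2.
r(n=6)/r(n=1) = (6/1)^2 = 36

36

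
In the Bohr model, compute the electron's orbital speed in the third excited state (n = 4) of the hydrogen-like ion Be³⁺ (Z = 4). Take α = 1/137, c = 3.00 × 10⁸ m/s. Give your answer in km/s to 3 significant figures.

v_n = Zαc/n = 4 × 0.00730 × 3.00 × 10⁸ / 4
    = 2190 km/s

2190 km/s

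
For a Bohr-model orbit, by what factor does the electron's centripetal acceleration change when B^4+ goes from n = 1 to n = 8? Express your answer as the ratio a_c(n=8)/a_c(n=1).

a_c ∝ Z^3 · n^-4; with Z fixed, a_c ∝ n^-4.
a_c(n=8)/a_c(n=1) = (8/1)^-4 = 1/4096

1/4096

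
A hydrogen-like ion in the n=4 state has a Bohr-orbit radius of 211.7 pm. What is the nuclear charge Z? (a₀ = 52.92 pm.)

4

r_n = n²a₀/Z ⇒ Z = n²a₀/r = 4² × 52.92 / 211.7 ≈ 4.00
Z = 4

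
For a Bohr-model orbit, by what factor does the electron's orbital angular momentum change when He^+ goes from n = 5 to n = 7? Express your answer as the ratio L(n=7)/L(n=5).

7/5

L = nℏ depends only on n, so L ∝ n.
L(n=7)/L(n=5) = (7/5)^1 = 7/5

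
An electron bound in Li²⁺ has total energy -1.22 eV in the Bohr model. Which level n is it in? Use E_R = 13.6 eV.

E_n = −E_R Z²/n² ⇒ n² = E_R Z²/(−E_n) = 13.6 × 3² / 1.22 ≈ 100.33
n = 10

10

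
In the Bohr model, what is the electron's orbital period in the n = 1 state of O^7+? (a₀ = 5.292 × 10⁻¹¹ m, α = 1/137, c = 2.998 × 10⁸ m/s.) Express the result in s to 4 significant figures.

r = n²a₀/Z = 1²·5.292 × 10⁻¹¹/8 = 6.615 × 10⁻¹² m
v = Zαc/n = 8·0.007299·2.998 × 10⁸/1 = 1.751 × 10⁷ m/s
T = 2πr/v = 2.374 × 10⁻¹⁸ s

2.374 × 10⁻¹⁸ s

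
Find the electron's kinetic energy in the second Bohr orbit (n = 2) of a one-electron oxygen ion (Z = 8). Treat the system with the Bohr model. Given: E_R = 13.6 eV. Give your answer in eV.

For a Coulomb orbit the virial theorem gives K = −E_n.
E_n = −E_R·Z²/n², so K = E_R·Z²/n² = 13.6 × 8²/2² = 218 eV

218 eV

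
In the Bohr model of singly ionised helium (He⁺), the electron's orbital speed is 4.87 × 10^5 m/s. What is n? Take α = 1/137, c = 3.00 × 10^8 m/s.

9

v_n = Zαc/n ⇒ n = Zαc/v = 2 × 0.00730 × 3.00 × 10^8 / 4.87 × 10^5 ≈ 8.99
n = 9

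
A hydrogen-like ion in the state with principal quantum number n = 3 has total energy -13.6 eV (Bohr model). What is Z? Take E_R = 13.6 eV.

E_n = −E_R Z²/n² ⇒ Z² = −E_n n²/E_R = 13.6 × 3² / 13.6 ≈ 9.00
Z = 3

3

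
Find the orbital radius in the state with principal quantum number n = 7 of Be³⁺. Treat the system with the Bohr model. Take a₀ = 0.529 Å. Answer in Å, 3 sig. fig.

r_n = n²a₀/Z = 7² × 0.529 / 4
    = 49 × 0.529 / 4 = 6.48 Å

6.48 Å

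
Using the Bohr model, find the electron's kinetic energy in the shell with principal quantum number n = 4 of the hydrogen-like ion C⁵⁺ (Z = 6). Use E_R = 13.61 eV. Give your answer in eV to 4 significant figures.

30.62 eV

For a Coulomb orbit the virial theorem gives K = −E_n.
E_n = −E_R·Z²/n², so K = E_R·Z²/n² = 13.61 × 6²/4² = 30.62 eV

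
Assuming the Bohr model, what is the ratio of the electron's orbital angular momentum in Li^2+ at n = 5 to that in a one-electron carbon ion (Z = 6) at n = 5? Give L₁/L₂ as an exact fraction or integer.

L = nℏ is independent of Z.
L₁/L₂ = n₁/n₂ = 5/5 = 1

1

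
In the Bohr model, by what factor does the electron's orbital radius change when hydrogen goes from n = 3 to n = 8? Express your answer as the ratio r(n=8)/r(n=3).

64/9

r ∝ Z^-1 · n^2; with Z fixed, r ∝ n^2.
r(n=8)/r(n=3) = (8/3)^2 = 64/9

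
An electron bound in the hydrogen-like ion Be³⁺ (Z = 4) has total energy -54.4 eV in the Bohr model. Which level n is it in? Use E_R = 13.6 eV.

2

E_n = −E_R Z²/n² ⇒ n² = E_R Z²/(−E_n) = 13.6 × 4² / 54.4 ≈ 4.00
n = 2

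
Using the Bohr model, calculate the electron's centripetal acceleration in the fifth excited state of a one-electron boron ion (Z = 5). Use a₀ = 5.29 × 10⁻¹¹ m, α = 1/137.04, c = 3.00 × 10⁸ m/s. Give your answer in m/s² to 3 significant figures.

r = n²a₀/Z = 3.81 × 10⁻¹⁰ m, v = Zαc/n = 1.82 × 10⁶ m/s
a = v²/r = (1.82 × 10⁶)² / 3.81 × 10⁻¹⁰ = 8.74 × 10²¹ m/s²

8.74 × 10²¹ m/s²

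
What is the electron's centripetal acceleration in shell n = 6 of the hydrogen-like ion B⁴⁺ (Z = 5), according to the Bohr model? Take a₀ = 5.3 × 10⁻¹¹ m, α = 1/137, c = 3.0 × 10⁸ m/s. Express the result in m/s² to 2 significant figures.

r = n²a₀/Z = 3.8 × 10⁻¹⁰ m, v = Zαc/n = 1.8 × 10⁶ m/s
a = v²/r = (1.8 × 10⁶)² / 3.8 × 10⁻¹⁰ = 8.7 × 10²¹ m/s²

8.7 × 10²¹ m/s²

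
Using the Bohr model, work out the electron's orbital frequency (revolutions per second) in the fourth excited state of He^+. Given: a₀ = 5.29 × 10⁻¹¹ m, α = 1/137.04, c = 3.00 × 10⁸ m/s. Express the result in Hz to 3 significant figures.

r = n²a₀/Z = 6.61 × 10⁻¹⁰ m, v = Zαc/n = 8.76 × 10⁵ m/s
f = v/(2πr) = 2.11 × 10¹⁴ Hz

2.11 × 10¹⁴ Hz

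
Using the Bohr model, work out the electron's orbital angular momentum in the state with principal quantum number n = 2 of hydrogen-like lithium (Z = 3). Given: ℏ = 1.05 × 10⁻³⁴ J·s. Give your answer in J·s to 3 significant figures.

2.10 × 10⁻³⁴ J·s

L_n = nℏ = 2 × 1.05 × 10⁻³⁴ = 2.10 × 10⁻³⁴ J·s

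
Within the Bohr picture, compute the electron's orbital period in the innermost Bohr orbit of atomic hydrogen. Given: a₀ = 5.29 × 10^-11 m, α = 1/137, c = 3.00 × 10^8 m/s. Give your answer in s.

1.52 × 10^-16 s

r = n²a₀/Z = 1²·5.29 × 10^-11/1 = 5.29 × 10^-11 m
v = Zαc/n = 1·0.00730·3.00 × 10^8/1 = 2.19 × 10^6 m/s
T = 2πr/v = 1.52 × 10^-16 s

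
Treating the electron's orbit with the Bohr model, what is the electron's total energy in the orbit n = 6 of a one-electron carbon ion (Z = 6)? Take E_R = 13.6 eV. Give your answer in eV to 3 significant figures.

E_n = −E_R·Z²/n² = −13.6 × 6²/6² = -13.6 eV

-13.6 eV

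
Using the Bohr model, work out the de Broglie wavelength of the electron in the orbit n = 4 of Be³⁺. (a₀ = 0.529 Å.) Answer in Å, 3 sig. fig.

The Bohr quantisation condition is nλ = 2πr_n.
r_n = n²a₀/Z = 2.12 Å
λ = 2πr_n/n = 2π·2.12/4 = 3.32 Å

3.32 Å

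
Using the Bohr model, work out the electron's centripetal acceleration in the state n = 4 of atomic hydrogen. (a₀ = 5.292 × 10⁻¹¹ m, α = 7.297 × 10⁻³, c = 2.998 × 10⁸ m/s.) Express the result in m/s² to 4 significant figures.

r = n²a₀/Z = 8.467 × 10⁻¹⁰ m, v = Zαc/n = 5.469 × 10⁵ m/s
a = v²/r = (5.469 × 10⁵)² / 8.467 × 10⁻¹⁰ = 3.533 × 10²⁰ m/s²

3.533 × 10²⁰ m/s²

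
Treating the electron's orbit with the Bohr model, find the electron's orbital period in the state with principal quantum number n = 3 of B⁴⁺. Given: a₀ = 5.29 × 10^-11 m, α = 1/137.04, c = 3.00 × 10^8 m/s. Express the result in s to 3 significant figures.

r = n²a₀/Z = 3²·5.29 × 10^-11/5 = 9.52 × 10^-11 m
v = Zαc/n = 5·0.00730·3.00 × 10^8/3 = 3.65 × 10^6 m/s
T = 2πr/v = 1.64 × 10^-16 s

1.64 × 10^-16 s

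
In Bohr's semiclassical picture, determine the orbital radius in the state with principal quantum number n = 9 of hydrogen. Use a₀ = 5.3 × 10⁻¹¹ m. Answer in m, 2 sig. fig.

4.3 × 10⁻⁹ m

r_n = n²a₀/Z = 9² × 5.3 × 10⁻¹¹ / 1
    = 81 × 5.3 × 10⁻¹¹ / 1 = 4.3 × 10⁻⁹ m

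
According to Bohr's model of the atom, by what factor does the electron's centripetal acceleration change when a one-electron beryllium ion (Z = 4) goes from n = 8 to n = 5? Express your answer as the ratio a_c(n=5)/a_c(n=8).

a_c ∝ Z^3 · n^-4; with Z fixed, a_c ∝ n^-4.
a_c(n=5)/a_c(n=8) = (5/8)^-4 = 4096/625

4096/625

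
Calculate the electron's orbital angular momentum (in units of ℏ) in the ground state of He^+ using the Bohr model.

1

L_n = nℏ, so L/ℏ = n = 1.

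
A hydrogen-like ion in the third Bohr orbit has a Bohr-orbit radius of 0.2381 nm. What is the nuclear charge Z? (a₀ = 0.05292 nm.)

r_n = n²a₀/Z ⇒ Z = n²a₀/r = 3² × 0.05292 / 0.2381 ≈ 2.00
Z = 2

2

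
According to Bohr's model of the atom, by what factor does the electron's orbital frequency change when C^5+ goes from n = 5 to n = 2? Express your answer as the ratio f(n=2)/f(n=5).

f ∝ Z^2 · n^-3; with Z fixed, f ∝ n^-3.
f(n=2)/f(n=5) = (2/5)^-3 = 125/8

125/8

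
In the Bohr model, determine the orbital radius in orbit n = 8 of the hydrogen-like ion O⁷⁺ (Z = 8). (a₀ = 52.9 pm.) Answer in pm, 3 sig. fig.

r_n = n²a₀/Z = 8² × 52.9 / 8
    = 64 × 52.9 / 8 = 423 pm

423 pm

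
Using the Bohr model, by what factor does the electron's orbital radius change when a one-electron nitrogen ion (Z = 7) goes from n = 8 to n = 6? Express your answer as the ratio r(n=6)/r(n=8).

r ∝ Z^-1 · n^2; with Z fixed, r ∝ n^2.
r(n=6)/r(n=8) = (6/8)^2 = 9/16

9/16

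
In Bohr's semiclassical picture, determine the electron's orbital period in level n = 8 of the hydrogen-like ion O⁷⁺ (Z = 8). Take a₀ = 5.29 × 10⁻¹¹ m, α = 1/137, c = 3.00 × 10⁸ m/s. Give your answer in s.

1.21 × 10⁻¹⁵ s

r = n²a₀/Z = 8²·5.29 × 10⁻¹¹/8 = 4.23 × 10⁻¹⁰ m
v = Zαc/n = 8·0.00730·3.00 × 10⁸/8 = 2.19 × 10⁶ m/s
T = 2πr/v = 1.21 × 10⁻¹⁵ s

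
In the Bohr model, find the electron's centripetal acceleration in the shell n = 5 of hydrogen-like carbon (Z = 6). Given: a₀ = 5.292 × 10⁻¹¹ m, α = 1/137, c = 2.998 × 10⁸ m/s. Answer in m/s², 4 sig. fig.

3.127 × 10²² m/s²

r = n²a₀/Z = 2.205 × 10⁻¹⁰ m, v = Zαc/n = 2.626 × 10⁶ m/s
a = v²/r = (2.626 × 10⁶)² / 2.205 × 10⁻¹⁰ = 3.127 × 10²² m/s²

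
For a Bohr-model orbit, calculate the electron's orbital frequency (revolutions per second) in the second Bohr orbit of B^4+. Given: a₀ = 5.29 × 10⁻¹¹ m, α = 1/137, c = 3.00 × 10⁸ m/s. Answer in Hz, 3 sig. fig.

r = n²a₀/Z = 4.23 × 10⁻¹¹ m, v = Zαc/n = 5.47 × 10⁶ m/s
f = v/(2πr) = 2.06 × 10¹⁶ Hz

2.06 × 10¹⁶ Hz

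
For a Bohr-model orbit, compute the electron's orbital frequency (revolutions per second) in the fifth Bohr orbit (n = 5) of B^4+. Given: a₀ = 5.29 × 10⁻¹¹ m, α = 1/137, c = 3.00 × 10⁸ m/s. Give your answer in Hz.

1.32 × 10¹⁵ Hz

r = n²a₀/Z = 2.64 × 10⁻¹⁰ m, v = Zαc/n = 2.19 × 10⁶ m/s
f = v/(2πr) = 1.32 × 10¹⁵ Hz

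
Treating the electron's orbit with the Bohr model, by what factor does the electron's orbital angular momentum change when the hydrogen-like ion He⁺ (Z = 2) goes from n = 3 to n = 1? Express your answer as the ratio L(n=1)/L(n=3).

L = nℏ depends only on n, so L ∝ n.
L(n=1)/L(n=3) = (1/3)^1 = 1/3

1/3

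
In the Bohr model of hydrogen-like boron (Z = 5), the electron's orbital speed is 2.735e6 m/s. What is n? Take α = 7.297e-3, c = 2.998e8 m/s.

4

v_n = Zαc/n ⇒ n = Zαc/v = 5 × 0.007297 × 2.998e8 / 2.735e6 ≈ 4.00
n = 4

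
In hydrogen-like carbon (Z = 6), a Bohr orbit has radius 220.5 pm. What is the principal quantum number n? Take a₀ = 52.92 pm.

r_n = n²a₀/Z ⇒ n² = rZ/a₀ = 220.5 × 6 / 52.92 ≈ 25.00
n = 5

5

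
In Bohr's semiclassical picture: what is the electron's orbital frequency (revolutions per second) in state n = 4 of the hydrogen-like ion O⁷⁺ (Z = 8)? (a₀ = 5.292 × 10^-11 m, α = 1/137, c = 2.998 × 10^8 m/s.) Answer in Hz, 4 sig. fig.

r = n²a₀/Z = 1.058 × 10^-10 m, v = Zαc/n = 4.377 × 10^6 m/s
f = v/(2πr) = 6.581 × 10^15 Hz

6.581 × 10^15 Hz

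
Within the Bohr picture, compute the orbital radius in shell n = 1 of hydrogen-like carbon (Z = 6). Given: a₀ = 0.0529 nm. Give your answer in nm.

r_n = n²a₀/Z = 1² × 0.0529 / 6
    = 1 × 0.0529 / 6 = 0.00882 nm

0.00882 nm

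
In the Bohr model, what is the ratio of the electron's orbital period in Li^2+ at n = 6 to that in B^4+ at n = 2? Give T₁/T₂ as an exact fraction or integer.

T ∝ Z^-2 · n^3
T₁/T₂ = (3/5)^-2 · (6/2)^3 = 75

75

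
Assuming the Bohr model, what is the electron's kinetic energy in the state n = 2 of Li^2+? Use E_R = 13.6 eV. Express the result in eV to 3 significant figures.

30.6 eV

For a Coulomb orbit the virial theorem gives K = −E_n.
E_n = −E_R·Z²/n², so K = E_R·Z²/n² = 13.6 × 3²/2² = 30.6 eV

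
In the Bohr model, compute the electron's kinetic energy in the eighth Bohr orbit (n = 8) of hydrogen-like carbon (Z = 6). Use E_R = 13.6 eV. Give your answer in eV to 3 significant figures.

For a Coulomb orbit the virial theorem gives K = −E_n.
E_n = −E_R·Z²/n², so K = E_R·Z²/n² = 13.6 × 6²/8² = 7.65 eV

7.65 eV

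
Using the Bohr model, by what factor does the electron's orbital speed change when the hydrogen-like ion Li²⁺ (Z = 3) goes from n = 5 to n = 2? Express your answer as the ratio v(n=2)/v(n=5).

5/2

v ∝ Z^1 · n^-1; with Z fixed, v ∝ n^-1.
v(n=2)/v(n=5) = (2/5)^-1 = 5/2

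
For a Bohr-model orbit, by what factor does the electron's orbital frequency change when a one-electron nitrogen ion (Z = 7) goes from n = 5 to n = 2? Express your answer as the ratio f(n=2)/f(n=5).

f ∝ Z^2 · n^-3; with Z fixed, f ∝ n^-3.
f(n=2)/f(n=5) = (2/5)^-3 = 125/8

125/8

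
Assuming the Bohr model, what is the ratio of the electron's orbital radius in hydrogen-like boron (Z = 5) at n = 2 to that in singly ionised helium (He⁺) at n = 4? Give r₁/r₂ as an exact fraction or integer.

1/10

r ∝ Z^-1 · n^2
r₁/r₂ = (5/2)^-1 · (2/4)^2 = 1/10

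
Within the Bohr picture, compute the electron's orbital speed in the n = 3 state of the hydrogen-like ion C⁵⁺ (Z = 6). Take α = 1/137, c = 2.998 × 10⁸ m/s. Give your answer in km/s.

v_n = Zαc/n = 6 × 0.007299 × 2.998 × 10⁸ / 3
    = 4377 km/s

4377 km/s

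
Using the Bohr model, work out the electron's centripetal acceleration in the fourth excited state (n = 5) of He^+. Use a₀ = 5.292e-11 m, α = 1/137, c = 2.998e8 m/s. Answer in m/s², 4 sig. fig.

1.158e21 m/s²

r = n²a₀/Z = 6.615e-10 m, v = Zαc/n = 8.753e5 m/s
a = v²/r = (8.753e5)² / 6.615e-10 = 1.158e21 m/s²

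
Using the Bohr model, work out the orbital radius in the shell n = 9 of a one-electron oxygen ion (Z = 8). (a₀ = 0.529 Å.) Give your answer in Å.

r_n = n²a₀/Z = 9² × 0.529 / 8
    = 81 × 0.529 / 8 = 5.36 Å

5.36 Å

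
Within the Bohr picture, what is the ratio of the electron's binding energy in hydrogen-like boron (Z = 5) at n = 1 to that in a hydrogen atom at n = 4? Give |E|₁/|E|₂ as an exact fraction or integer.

|E| ∝ Z^2 · n^-2
|E|₁/|E|₂ = (5/1)^2 · (1/4)^-2 = 400

400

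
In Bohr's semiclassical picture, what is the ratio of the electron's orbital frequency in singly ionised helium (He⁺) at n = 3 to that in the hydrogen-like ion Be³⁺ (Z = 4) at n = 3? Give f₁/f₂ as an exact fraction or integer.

1/4

f ∝ Z^2 · n^-3
f₁/f₂ = (2/4)^2 · (3/3)^-3 = 1/4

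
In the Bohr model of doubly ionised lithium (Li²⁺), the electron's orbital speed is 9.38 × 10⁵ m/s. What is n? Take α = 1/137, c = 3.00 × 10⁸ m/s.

7

v_n = Zαc/n ⇒ n = Zαc/v = 3 × 0.00730 × 3.00 × 10⁸ / 9.38 × 10⁵ ≈ 7.00
n = 7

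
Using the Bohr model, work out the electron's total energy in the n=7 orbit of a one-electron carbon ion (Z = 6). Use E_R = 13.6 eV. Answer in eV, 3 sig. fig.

E_n = −E_R·Z²/n² = −13.6 × 6²/7² = -9.99 eV

-9.99 eV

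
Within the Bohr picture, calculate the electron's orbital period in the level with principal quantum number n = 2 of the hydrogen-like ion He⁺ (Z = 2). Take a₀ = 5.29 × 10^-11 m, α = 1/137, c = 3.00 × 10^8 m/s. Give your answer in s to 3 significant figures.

r = n²a₀/Z = 2²·5.29 × 10^-11/2 = 1.06 × 10^-10 m
v = Zαc/n = 2·0.00730·3.00 × 10^8/2 = 2.19 × 10^6 m/s
T = 2πr/v = 3.04 × 10^-16 s

3.04 × 10^-16 s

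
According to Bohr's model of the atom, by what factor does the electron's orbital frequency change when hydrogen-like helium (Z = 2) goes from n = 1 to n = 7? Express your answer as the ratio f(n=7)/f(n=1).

f ∝ Z^2 · n^-3; with Z fixed, f ∝ n^-3.
f(n=7)/f(n=1) = (7/1)^-3 = 1/343

1/343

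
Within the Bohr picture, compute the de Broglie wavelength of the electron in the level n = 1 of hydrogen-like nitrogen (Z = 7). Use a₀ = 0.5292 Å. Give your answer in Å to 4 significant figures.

0.4750 Å

The Bohr quantisation condition is nλ = 2πr_n.
r_n = n²a₀/Z = 0.07560 Å
λ = 2πr_n/n = 2π·0.07560/1 = 0.4750 Å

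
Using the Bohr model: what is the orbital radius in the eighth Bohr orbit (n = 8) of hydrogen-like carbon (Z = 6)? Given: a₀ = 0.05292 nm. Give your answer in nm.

0.5645 nm

r_n = n²a₀/Z = 8² × 0.05292 / 6
    = 64 × 0.05292 / 6 = 0.5645 nm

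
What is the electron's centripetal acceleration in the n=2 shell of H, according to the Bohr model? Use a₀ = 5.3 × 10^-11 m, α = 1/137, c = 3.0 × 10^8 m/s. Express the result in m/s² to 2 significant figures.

5.7 × 10^21 m/s²

r = n²a₀/Z = 2.1 × 10^-10 m, v = Zαc/n = 1.1 × 10^6 m/s
a = v²/r = (1.1 × 10^6)² / 2.1 × 10^-10 = 5.7 × 10^21 m/s²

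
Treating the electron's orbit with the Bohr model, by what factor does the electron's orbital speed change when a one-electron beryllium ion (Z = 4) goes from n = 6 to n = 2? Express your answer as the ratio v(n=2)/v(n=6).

v ∝ Z^1 · n^-1; with Z fixed, v ∝ n^-1.
v(n=2)/v(n=6) = (2/6)^-1 = 3

3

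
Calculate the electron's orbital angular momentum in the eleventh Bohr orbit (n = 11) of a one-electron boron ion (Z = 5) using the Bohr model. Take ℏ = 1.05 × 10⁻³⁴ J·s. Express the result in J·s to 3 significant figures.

L_n = nℏ = 11 × 1.05 × 10⁻³⁴ = 1.16 × 10⁻³³ J·s

1.16 × 10⁻³³ J·s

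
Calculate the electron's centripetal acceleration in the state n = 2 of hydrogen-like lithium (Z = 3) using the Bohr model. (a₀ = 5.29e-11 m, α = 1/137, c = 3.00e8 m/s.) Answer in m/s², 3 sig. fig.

1.53e23 m/s²

r = n²a₀/Z = 7.05e-11 m, v = Zαc/n = 3.28e6 m/s
a = v²/r = (3.28e6)² / 7.05e-11 = 1.53e23 m/s²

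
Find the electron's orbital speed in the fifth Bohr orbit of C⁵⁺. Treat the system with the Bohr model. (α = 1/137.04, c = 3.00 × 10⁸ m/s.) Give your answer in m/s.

2.63 × 10⁶ m/s

v_n = Zαc/n = 6 × 0.00730 × 3.00 × 10⁸ / 5
    = 2.63 × 10⁶ m/s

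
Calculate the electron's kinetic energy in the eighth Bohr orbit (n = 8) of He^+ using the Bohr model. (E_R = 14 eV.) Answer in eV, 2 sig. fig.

For a Coulomb orbit the virial theorem gives K = −E_n.
E_n = −E_R·Z²/n², so K = E_R·Z²/n² = 14 × 2²/8² = 0.88 eV

0.88 eV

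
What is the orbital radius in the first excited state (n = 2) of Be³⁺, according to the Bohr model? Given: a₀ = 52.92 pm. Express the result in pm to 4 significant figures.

52.92 pm

r_n = n²a₀/Z = 2² × 52.92 / 4
    = 4 × 52.92 / 4 = 52.92 pm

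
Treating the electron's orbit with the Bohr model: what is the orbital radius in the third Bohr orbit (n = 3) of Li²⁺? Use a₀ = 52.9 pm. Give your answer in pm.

159 pm

r_n = n²a₀/Z = 3² × 52.9 / 3
    = 9 × 52.9 / 3 = 159 pm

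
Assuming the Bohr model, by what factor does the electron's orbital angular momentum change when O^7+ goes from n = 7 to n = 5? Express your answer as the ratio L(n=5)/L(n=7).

5/7

L = nℏ depends only on n, so L ∝ n.
L(n=5)/L(n=7) = (5/7)^1 = 5/7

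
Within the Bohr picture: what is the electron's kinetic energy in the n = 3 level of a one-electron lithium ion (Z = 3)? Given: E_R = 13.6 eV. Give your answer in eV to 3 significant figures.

For a Coulomb orbit the virial theorem gives K = −E_n.
E_n = −E_R·Z²/n², so K = E_R·Z²/n² = 13.6 × 3²/3² = 13.6 eV

13.6 eV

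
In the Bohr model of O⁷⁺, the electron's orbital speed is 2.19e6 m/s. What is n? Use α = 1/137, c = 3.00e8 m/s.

v_n = Zαc/n ⇒ n = Zαc/v = 8 × 0.00730 × 3.00e8 / 2.19e6 ≈ 8.00
n = 8

8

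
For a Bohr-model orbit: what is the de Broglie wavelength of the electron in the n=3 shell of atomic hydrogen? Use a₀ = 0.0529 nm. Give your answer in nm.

The Bohr quantisation condition is nλ = 2πr_n.
r_n = n²a₀/Z = 0.476 nm
λ = 2πr_n/n = 2π·0.476/3 = 0.997 nm

0.997 nm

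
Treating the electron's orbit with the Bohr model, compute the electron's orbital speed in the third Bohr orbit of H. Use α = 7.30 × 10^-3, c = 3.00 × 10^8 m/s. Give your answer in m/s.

7.30 × 10^5 m/s

v_n = Zαc/n = 1 × 0.00730 × 3.00 × 10^8 / 3
    = 7.30 × 10^5 m/s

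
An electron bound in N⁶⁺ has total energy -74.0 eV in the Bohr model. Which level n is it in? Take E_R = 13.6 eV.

E_n = −E_R Z²/n² ⇒ n² = E_R Z²/(−E_n) = 13.6 × 7² / 74.0 ≈ 9.01
n = 3

3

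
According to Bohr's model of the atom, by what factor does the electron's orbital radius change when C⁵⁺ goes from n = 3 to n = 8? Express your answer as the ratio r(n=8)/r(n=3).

64/9

r ∝ Z^-1 · n^2; with Z fixed, r ∝ n^2.
r(n=8)/r(n=3) = (8/3)^2 = 64/9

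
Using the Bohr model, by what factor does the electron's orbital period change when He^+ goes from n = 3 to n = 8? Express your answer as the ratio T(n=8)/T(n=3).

512/27

T ∝ Z^-2 · n^3; with Z fixed, T ∝ n^3.
T(n=8)/T(n=3) = (8/3)^3 = 512/27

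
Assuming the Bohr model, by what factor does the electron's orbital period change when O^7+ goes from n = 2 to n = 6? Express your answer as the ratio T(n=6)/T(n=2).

27

T ∝ Z^-2 · n^3; with Z fixed, T ∝ n^3.
T(n=6)/T(n=2) = (6/2)^3 = 27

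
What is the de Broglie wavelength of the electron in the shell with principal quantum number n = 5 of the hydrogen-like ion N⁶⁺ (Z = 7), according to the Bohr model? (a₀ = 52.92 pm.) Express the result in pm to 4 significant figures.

The Bohr quantisation condition is nλ = 2πr_n.
r_n = n²a₀/Z = 189.0 pm
λ = 2πr_n/n = 2π·189.0/5 = 237.5 pm

237.5 pm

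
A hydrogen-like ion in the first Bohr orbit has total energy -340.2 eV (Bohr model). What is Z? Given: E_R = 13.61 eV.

5

E_n = −E_R Z²/n² ⇒ Z² = −E_n n²/E_R = 340.2 × 1² / 13.61 ≈ 25.00
Z = 5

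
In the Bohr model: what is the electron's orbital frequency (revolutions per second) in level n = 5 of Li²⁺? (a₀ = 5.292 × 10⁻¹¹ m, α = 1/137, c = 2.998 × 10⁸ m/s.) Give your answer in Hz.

4.739 × 10¹⁴ Hz

r = n²a₀/Z = 4.410 × 10⁻¹⁰ m, v = Zαc/n = 1.313 × 10⁶ m/s
f = v/(2πr) = 4.739 × 10¹⁴ Hz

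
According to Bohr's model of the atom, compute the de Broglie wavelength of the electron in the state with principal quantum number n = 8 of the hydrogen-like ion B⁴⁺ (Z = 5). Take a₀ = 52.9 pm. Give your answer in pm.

532 pm

The Bohr quantisation condition is nλ = 2πr_n.
r_n = n²a₀/Z = 677 pm
λ = 2πr_n/n = 2π·677/8 = 532 pm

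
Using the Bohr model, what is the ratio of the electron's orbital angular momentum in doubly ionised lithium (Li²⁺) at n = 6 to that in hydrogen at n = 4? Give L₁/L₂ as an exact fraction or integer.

L = nℏ is independent of Z.
L₁/L₂ = n₁/n₂ = 6/4 = 3/2

3/2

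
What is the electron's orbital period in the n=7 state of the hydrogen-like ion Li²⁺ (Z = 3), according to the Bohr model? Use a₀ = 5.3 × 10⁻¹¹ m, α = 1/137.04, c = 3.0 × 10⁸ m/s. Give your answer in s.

r = n²a₀/Z = 7²·5.3 × 10⁻¹¹/3 = 8.7 × 10⁻¹⁰ m
v = Zαc/n = 3·0.0073·3.0 × 10⁸/7 = 9.4 × 10⁵ m/s
T = 2πr/v = 5.8 × 10⁻¹⁵ s

5.8 × 10⁻¹⁵ s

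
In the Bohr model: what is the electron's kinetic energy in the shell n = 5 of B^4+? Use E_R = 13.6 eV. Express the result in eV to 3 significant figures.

For a Coulomb orbit the virial theorem gives K = −E_n.
E_n = −E_R·Z²/n², so K = E_R·Z²/n² = 13.6 × 5²/5² = 13.6 eV

13.6 eV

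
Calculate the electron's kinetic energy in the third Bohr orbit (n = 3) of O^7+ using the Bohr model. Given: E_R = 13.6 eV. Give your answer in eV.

For a Coulomb orbit the virial theorem gives K = −E_n.
E_n = −E_R·Z²/n², so K = E_R·Z²/n² = 13.6 × 8²/3² = 96.7 eV

96.7 eV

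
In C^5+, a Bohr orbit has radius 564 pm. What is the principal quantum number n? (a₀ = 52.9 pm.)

8

r_n = n²a₀/Z ⇒ n² = rZ/a₀ = 564 × 6 / 52.9 ≈ 63.97
n = 8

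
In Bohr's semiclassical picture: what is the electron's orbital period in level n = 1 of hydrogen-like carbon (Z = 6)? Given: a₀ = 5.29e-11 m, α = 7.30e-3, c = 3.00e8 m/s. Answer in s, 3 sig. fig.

r = n²a₀/Z = 1²·5.29e-11/6 = 8.82e-12 m
v = Zαc/n = 6·0.00730·3.00e8/1 = 1.31e7 m/s
T = 2πr/v = 4.22e-18 s

4.22e-18 s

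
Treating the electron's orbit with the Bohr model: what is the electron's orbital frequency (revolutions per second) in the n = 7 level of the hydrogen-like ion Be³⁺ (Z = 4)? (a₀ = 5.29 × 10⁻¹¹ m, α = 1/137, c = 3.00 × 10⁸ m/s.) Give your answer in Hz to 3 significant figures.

3.07 × 10¹⁴ Hz

r = n²a₀/Z = 6.48 × 10⁻¹⁰ m, v = Zαc/n = 1.25 × 10⁶ m/s
f = v/(2πr) = 3.07 × 10¹⁴ Hz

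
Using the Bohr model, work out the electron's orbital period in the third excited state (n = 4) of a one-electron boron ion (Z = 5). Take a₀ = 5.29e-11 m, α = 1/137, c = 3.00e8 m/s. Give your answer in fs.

r = n²a₀/Z = 4²·5.29e-11/5 = 1.69e-10 m
v = Zαc/n = 5·0.00730·3.00e8/4 = 2.74e6 m/s
T = 2πr/v = 3.89e-16 s = 0.389 fs

0.389 fs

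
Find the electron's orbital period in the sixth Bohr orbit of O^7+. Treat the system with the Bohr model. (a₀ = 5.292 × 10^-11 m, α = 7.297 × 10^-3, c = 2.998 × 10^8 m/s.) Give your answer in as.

r = n²a₀/Z = 6²·5.292 × 10^-11/8 = 2.381 × 10^-10 m
v = Zαc/n = 8·0.007297·2.998 × 10^8/6 = 2.917 × 10^6 m/s
T = 2πr/v = 5.130 × 10^-16 s = 513.0 as

513.0 as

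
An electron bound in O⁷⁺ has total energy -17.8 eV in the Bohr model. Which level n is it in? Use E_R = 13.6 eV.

E_n = −E_R Z²/n² ⇒ n² = E_R Z²/(−E_n) = 13.6 × 8² / 17.8 ≈ 48.90
n = 7

7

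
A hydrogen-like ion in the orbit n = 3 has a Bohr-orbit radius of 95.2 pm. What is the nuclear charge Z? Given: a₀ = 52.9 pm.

r_n = n²a₀/Z ⇒ Z = n²a₀/r = 3² × 52.9 / 95.2 ≈ 5.00
Z = 5

5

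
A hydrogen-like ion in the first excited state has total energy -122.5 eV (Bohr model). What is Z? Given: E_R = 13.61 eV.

6

E_n = −E_R Z²/n² ⇒ Z² = −E_n n²/E_R = 122.5 × 2² / 13.61 ≈ 36.00
Z = 6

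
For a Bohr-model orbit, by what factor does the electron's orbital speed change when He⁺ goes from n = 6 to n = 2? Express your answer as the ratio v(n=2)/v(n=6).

v ∝ Z^1 · n^-1; with Z fixed, v ∝ n^-1.
v(n=2)/v(n=6) = (2/6)^-1 = 3

3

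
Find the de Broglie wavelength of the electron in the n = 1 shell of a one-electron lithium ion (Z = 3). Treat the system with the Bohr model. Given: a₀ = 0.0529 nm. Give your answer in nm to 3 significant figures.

The Bohr quantisation condition is nλ = 2πr_n.
r_n = n²a₀/Z = 0.0176 nm
λ = 2πr_n/n = 2π·0.0176/1 = 0.111 nm

0.111 nm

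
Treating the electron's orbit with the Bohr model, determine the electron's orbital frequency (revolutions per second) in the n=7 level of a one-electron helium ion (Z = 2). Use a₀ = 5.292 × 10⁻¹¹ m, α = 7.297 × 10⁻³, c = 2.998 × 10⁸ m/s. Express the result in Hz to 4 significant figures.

7.673 × 10¹³ Hz

r = n²a₀/Z = 1.297 × 10⁻⁹ m, v = Zαc/n = 6.250 × 10⁵ m/s
f = v/(2πr) = 7.673 × 10¹³ Hz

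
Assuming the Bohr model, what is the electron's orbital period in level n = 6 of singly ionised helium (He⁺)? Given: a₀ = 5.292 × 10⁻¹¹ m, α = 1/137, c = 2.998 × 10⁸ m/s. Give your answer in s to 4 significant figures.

r = n²a₀/Z = 6²·5.292 × 10⁻¹¹/2 = 9.526 × 10⁻¹⁰ m
v = Zαc/n = 2·0.007299·2.998 × 10⁸/6 = 7.294 × 10⁵ m/s
T = 2πr/v = 8.205 × 10⁻¹⁵ s

8.205 × 10⁻¹⁵ s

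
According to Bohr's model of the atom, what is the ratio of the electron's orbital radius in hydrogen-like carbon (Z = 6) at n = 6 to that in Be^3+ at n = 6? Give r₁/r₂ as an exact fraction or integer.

r ∝ Z^-1 · n^2
r₁/r₂ = (6/4)^-1 · (6/6)^2 = 2/3

2/3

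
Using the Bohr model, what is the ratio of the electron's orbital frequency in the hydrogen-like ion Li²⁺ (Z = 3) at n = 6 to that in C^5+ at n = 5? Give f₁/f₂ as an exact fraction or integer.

125/864

f ∝ Z^2 · n^-3
f₁/f₂ = (3/6)^2 · (6/5)^-3 = 125/864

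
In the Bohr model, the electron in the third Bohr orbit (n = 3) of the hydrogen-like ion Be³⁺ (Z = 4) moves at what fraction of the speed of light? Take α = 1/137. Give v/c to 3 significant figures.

0.00973

v_n = Zαc/n, so v/c = Zα/n = 4 × 0.00730 / 3 = 0.00973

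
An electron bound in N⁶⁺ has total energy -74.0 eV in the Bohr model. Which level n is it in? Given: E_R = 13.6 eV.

3

E_n = −E_R Z²/n² ⇒ n² = E_R Z²/(−E_n) = 13.6 × 7² / 74.0 ≈ 9.01
n = 3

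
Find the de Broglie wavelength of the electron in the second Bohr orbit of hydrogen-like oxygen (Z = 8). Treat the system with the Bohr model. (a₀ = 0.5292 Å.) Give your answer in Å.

0.8313 Å

The Bohr quantisation condition is nλ = 2πr_n.
r_n = n²a₀/Z = 0.2646 Å
λ = 2πr_n/n = 2π·0.2646/2 = 0.8313 Å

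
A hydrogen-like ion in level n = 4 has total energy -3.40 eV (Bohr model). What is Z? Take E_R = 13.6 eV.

E_n = −E_R Z²/n² ⇒ Z² = −E_n n²/E_R = 3.40 × 4² / 13.6 ≈ 4.00
Z = 2

2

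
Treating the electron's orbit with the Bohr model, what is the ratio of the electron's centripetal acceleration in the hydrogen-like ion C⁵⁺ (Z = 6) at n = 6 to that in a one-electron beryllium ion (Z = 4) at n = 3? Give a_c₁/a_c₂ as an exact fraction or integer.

27/128

a_c ∝ Z^3 · n^-4
a_c₁/a_c₂ = (6/4)^3 · (6/3)^-4 = 27/128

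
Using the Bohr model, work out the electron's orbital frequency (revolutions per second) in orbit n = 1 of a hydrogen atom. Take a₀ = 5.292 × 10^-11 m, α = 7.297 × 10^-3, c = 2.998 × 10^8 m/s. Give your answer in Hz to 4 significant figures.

6.579 × 10^15 Hz

r = n²a₀/Z = 5.292 × 10^-11 m, v = Zαc/n = 2.188 × 10^6 m/s
f = v/(2πr) = 6.579 × 10^15 Hz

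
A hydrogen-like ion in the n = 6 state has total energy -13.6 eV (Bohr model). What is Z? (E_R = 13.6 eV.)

6

E_n = −E_R Z²/n² ⇒ Z² = −E_n n²/E_R = 13.6 × 6² / 13.6 ≈ 36.00
Z = 6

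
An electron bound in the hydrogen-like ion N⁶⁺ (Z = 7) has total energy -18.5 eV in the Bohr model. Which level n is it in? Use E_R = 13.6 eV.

E_n = −E_R Z²/n² ⇒ n² = E_R Z²/(−E_n) = 13.6 × 7² / 18.5 ≈ 36.02
n = 6

6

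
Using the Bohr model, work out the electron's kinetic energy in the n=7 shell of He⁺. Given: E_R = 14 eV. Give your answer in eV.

For a Coulomb orbit the virial theorem gives K = −E_n.
E_n = −E_R·Z²/n², so K = E_R·Z²/n² = 14 × 2²/7² = 1.1 eV

1.1 eV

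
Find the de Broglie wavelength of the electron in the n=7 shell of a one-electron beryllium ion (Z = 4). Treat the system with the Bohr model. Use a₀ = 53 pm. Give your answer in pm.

580 pm

The Bohr quantisation condition is nλ = 2πr_n.
r_n = n²a₀/Z = 650 pm
λ = 2πr_n/n = 2π·650/7 = 580 pm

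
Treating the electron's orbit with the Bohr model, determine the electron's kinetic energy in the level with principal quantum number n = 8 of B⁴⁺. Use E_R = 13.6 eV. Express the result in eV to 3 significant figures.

5.31 eV

For a Coulomb orbit the virial theorem gives K = −E_n.
E_n = −E_R·Z²/n², so K = E_R·Z²/n² = 13.6 × 5²/8² = 5.31 eV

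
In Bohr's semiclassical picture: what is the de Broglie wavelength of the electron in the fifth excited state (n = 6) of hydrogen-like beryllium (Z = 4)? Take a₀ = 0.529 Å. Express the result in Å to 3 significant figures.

4.99 Å

The Bohr quantisation condition is nλ = 2πr_n.
r_n = n²a₀/Z = 4.76 Å
λ = 2πr_n/n = 2π·4.76/6 = 4.99 Å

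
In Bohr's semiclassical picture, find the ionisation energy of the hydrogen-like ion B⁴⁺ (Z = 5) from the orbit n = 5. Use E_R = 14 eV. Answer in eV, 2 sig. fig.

E_n = −E_R·Z²/n² = −14 × 5²/5² eV = -14 eV
Ionisation energy = −E_n = 14 eV

14 eV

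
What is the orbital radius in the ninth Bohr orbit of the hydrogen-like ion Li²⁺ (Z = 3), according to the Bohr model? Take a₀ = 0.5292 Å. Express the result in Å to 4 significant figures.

14.29 Å

r_n = n²a₀/Z = 9² × 0.5292 / 3
    = 81 × 0.5292 / 3 = 14.29 Å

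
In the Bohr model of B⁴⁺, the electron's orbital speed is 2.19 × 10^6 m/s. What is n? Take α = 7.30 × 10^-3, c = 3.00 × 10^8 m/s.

v_n = Zαc/n ⇒ n = Zαc/v = 5 × 0.00730 × 3.00 × 10^8 / 2.19 × 10^6 ≈ 5.00
n = 5

5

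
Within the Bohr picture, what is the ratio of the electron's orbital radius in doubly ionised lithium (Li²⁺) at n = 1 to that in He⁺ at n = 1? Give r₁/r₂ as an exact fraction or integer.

2/3

r ∝ Z^-1 · n^2
r₁/r₂ = (3/2)^-1 · (1/1)^2 = 2/3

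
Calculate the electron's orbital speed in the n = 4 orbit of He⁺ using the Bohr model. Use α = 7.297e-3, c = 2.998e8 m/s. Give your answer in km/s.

v_n = Zαc/n = 2 × 0.007297 × 2.998e8 / 4
    = 1094 km/s

1094 km/s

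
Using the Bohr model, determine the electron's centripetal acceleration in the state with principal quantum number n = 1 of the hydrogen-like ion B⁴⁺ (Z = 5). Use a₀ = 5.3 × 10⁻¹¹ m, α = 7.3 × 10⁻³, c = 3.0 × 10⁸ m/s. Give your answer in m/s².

r = n²a₀/Z = 1.1 × 10⁻¹¹ m, v = Zαc/n = 1.1 × 10⁷ m/s
a = v²/r = (1.1 × 10⁷)² / 1.1 × 10⁻¹¹ = 1.1 × 10²⁵ m/s²

1.1 × 10²⁵ m/s²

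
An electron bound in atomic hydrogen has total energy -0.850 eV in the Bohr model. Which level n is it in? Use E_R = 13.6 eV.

E_n = −E_R Z²/n² ⇒ n² = E_R Z²/(−E_n) = 13.6 × 1² / 0.850 ≈ 16.00
n = 4

4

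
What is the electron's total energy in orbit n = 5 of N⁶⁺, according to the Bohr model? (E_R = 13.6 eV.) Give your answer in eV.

-26.7 eV

E_n = −E_R·Z²/n² = −13.6 × 7²/5² = -26.7 eV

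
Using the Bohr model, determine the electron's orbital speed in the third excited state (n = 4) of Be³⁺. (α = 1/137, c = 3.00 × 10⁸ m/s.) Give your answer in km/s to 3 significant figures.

2190 km/s

v_n = Zαc/n = 4 × 0.00730 × 3.00 × 10⁸ / 4
    = 2190 km/s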